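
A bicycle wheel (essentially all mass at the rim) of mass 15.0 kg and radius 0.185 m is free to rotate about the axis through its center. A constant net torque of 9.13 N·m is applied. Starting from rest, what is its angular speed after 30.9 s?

ω ≈ 550 rad/s

I = MR² = (15.0)(0.185)² = 0.5134 kg·m².
α = τ/I = 9.13/0.5134 = 17.78 rad/s².
ω = ω₀ + αt = 0 + (17.78)(30.9) = 549.5 rad/s.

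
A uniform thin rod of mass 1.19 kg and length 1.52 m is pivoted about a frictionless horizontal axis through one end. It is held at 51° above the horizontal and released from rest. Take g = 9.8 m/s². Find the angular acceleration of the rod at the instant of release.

About the pivot, I = (1/3)ML² = (1/3)(1.19)(1.52)² = 0.9165 kg·m².
The weight acts at the center, a distance L/2 = 0.7600 m from the pivot; τ = Mg(L/2) cos 51° = 5.578 N·m.
α = τ/I = 5.578/0.9165 = 6.086 rad/s².

α ≈ 6.09 rad/s²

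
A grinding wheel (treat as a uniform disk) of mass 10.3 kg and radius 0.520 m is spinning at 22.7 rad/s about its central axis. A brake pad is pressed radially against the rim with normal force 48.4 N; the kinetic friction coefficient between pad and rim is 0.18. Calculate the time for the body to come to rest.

t ≈ 6.98 s

I = ½MR² = (1/2)(10.3)(0.520)² = 1.393 kg·m².
Friction force f = μN = (0.18)(48.4) = 8.712 N at the rim; torque magnitude τ = fR = 4.530 N·m, opposing ω.
|α| = τ/I = 4.530/1.393 = 3.253 rad/s² (deceleration).
0 = ω₀ − |α|t ⇒ t = ω₀/|α| = 22.7/3.253 = 6.978 s.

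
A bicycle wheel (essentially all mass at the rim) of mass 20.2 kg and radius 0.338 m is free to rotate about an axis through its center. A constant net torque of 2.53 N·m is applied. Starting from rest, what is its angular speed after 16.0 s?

I = MR² = (20.2)(0.338)² = 2.308 kg·m².
α = τ/I = 2.53/2.308 = 1.096 rad/s².
ω = ω₀ + αt = 0 + (1.096)(16.0) = 17.54 rad/s.

ω ≈ 17.5 rad/s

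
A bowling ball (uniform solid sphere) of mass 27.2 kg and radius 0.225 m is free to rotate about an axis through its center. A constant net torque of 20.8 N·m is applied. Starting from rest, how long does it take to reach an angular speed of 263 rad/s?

I = (2/5)MR² = (2/5)(27.2)(0.225)² = 0.5508 kg·m².
α = τ/I = 20.8/0.5508 = 37.76 rad/s².
ω = αt ⇒ t = ω/α = 263/37.76 = 6.964 s.

t ≈ 6.96 s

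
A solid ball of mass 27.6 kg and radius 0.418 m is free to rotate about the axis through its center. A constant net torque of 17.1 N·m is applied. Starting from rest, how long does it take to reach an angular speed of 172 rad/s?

t ≈ 19.4 s

I = (2/5)MR² = (2/5)(27.6)(0.418)² = 1.929 kg·m².
α = τ/I = 17.1/1.929 = 8.865 rad/s².
ω = αt ⇒ t = ω/α = 172/8.865 = 19.40 s.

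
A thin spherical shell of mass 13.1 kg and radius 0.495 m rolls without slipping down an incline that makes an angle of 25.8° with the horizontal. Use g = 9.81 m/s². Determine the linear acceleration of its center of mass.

Translation along the incline: Mg sinθ − f = Ma.
Rotation about the center: fR = Iα with I = (2/3)MR². No-slip gives a = αR, so f = (I/R²)a = (2/3)M a.
Substituting: Mg sinθ = (1 + 0.6667)Ma, so a = g sinθ/(1 + 0.6667) = (9.81) sin 25.8° / 1.667 = 2.562 m/s².

a ≈ 2.56 m/s²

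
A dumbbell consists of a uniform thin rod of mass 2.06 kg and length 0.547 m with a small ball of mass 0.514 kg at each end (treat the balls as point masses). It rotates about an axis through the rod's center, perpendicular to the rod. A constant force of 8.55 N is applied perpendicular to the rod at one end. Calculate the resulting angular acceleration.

I_rod = (1/12)ML² = (1/12)(2.06)(0.547)² = 0.05136 kg·m².
I_balls = 2·m·(L/2)² = 2(0.514)(0.2735)² = 0.07690 kg·m².
Total I = 0.1283 kg·m².
τ = F·(L/2) = (8.55)(0.274) = 2.338 N·m.
α = τ/I = 2.338/0.1283 = 18.23 rad/s².

α ≈ 18.2 rad/s²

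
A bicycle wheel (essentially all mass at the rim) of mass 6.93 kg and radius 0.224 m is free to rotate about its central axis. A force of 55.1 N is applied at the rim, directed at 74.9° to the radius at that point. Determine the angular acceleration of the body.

α ≈ 34.3 rad/s²

I = MR² = (6.93)(0.224)² = 0.3477 kg·m².
Only the tangential component produces torque: τ = F R sinθ = (55.1)(0.224) sin 74.9° = 11.92 N·m.
Newton's second law for rotation, τ = Iα, gives α = τ/I = 11.92/0.3477 = 34.27 rad/s².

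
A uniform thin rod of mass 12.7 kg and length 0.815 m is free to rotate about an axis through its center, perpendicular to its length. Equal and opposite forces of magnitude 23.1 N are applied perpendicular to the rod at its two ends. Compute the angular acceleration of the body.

α ≈ 26.8 rad/s²

I = (1/12)ML² = (1/12)(12.7)(0.815)² = 0.7030 kg·m².
The couple gives τ = F·(L/2) + F·(L/2) = F L = (23.1)(0.815) = 18.83 N·m.
From τ = Iα: α = 18.83/0.7030 = 26.78 rad/s².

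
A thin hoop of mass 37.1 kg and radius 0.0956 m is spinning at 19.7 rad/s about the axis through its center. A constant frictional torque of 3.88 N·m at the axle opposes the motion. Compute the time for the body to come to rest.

I = MR² = (37.1)(0.0956)² = 0.3391 kg·m².
The net torque has magnitude 3.88 N·m, opposing ω.
|α| = τ/I = 3.880/0.3391 = 11.44 rad/s² (deceleration).
0 = ω₀ − |α|t ⇒ t = ω₀/|α| = 19.7/11.44 = 1.722 s.

t ≈ 1.72 s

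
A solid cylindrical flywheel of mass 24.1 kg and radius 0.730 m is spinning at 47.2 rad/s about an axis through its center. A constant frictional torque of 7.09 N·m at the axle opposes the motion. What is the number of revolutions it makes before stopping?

≈ 161 revolutions

I = ½MR² = (1/2)(24.1)(0.730)² = 6.421 kg·m².
The net torque has magnitude 7.09 N·m, opposing ω.
|α| = τ/I = 7.090/6.421 = 1.104 rad/s² (deceleration).
ω² = ω₀² − 2|α|θ with ω = 0 ⇒ θ = ω₀²/(2|α|) = 1009 rad = 160.6 rev.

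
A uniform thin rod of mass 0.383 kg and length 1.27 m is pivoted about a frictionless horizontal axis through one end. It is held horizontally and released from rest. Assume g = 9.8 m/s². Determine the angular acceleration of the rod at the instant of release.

α ≈ 11.6 rad/s²

About the pivot, I = (1/3)ML² = (1/3)(0.383)(1.27)² = 0.2059 kg·m².
The weight acts at the center, a distance L/2 = 0.6350 m from the pivot; τ = Mg(L/2) = 2.383 N·m.
α = τ/I = 2.383/0.2059 = 11.57 rad/s².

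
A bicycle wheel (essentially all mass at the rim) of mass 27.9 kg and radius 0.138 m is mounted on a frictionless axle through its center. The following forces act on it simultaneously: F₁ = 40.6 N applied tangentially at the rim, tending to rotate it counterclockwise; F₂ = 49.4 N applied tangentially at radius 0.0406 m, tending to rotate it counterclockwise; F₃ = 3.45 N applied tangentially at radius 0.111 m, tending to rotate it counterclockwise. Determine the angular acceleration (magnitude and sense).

I = MR² = (27.9)(0.138)² = 0.5313 kg·m².
Taking counterclockwise as positive: τ₁ = +(40.6)(0.138) = +5.603 N·m; τ₂ = +(49.4)(0.0406) = +2.006 N·m; τ₃ = +(3.45)(0.111) = +0.3830 N·m.
Net torque τ = 7.991 N·m.
α = τ/I = 7.991/0.5313 = 15.04 rad/s².

α ≈ 15.0 rad/s², counterclockwise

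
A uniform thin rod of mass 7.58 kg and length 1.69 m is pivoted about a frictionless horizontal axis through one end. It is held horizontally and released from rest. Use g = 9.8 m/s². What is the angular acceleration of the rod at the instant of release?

α ≈ 8.70 rad/s²

About the pivot, I = (1/3)ML² = (1/3)(7.58)(1.69)² = 7.216 kg·m².
The weight acts at the center, a distance L/2 = 0.8450 m from the pivot; τ = Mg(L/2) = 62.77 N·m.
α = τ/I = 62.77/7.216 = 8.698 rad/s².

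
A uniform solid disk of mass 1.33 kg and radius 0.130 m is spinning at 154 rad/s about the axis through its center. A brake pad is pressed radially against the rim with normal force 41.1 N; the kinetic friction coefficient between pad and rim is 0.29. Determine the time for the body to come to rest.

t ≈ 1.12 s

I = ½MR² = (1/2)(1.33)(0.130)² = 0.01124 kg·m².
Friction force f = μN = (0.29)(41.1) = 11.92 N at the rim; torque magnitude τ = fR = 1.549 N·m, opposing ω.
|α| = τ/I = 1.549/0.01124 = 137.9 rad/s² (deceleration).
0 = ω₀ − |α|t ⇒ t = ω₀/|α| = 154/137.9 = 1.117 s.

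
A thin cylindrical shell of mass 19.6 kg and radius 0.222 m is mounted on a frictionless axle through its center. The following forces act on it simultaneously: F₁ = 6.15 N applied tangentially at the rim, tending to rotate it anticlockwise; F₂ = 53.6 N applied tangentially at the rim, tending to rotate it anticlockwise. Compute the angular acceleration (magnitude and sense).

I = MR² = (19.6)(0.222)² = 0.9660 kg·m².
Taking anticlockwise as positive: τ₁ = +(6.15)(0.222) = +1.365 N·m; τ₂ = +(53.6)(0.222) = +11.90 N·m.
Net torque τ = 13.26 N·m.
α = τ/I = 13.26/0.9660 = 13.73 rad/s².

α ≈ 13.7 rad/s², anticlockwise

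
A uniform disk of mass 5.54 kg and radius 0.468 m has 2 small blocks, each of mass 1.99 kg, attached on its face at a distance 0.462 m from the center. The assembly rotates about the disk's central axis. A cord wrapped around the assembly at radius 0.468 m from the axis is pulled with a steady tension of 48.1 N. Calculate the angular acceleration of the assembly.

I_disk = ½MR² = ½(5.54)(0.468)² = 0.6067 kg·m².
I_blocks = 2·m·r² = 2(1.99)(0.462)² = 0.8495 kg·m².
Total I = 1.456 kg·m².
τ = F r = (48.1)(0.468) = 22.51 N·m.
α = τ/I = 22.51/1.456 = 15.46 rad/s².

α ≈ 15.5 rad/s²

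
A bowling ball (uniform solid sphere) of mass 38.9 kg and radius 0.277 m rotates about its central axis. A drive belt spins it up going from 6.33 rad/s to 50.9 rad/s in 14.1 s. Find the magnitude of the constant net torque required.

I = (2/5)MR² = (2/5)(38.9)(0.277)² = 1.194 kg·m².
α = Δω/Δt = (50.9 − 6.33)/14.1 = 3.161 rad/s².
τ = Iα = (1.194)(3.161) = 3.774 N·m.

τ ≈ 3.77 N·m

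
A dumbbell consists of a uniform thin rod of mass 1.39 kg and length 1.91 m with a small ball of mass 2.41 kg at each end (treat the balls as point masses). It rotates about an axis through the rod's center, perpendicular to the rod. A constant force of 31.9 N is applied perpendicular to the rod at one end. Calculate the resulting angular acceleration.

I_rod = (1/12)ML² = (1/12)(1.39)(1.91)² = 0.4226 kg·m².
I_balls = 2·m·(L/2)² = 2(2.41)(0.9550)² = 4.396 kg·m².
Total I = 4.819 kg·m².
τ = F·(L/2) = (31.9)(0.955) = 30.46 N·m.
α = τ/I = 30.46/4.819 = 6.322 rad/s².

α ≈ 6.32 rad/s²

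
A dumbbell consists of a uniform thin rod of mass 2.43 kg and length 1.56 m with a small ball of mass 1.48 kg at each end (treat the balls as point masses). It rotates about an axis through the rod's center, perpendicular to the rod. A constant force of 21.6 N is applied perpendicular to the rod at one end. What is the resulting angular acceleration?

I_rod = (1/12)ML² = (1/12)(2.43)(1.56)² = 0.4928 kg·m².
I_balls = 2·m·(L/2)² = 2(1.48)(0.7800)² = 1.801 kg·m².
Total I = 2.294 kg·m².
τ = F·(L/2) = (21.6)(0.780) = 16.85 N·m.
α = τ/I = 16.85/2.294 = 7.345 rad/s².

α ≈ 7.35 rad/s²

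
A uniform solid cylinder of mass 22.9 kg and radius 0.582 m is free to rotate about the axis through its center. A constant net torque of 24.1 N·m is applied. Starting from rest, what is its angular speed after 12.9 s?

ω ≈ 80.2 rad/s

I = ½MR² = (1/2)(22.9)(0.582)² = 3.878 kg·m².
α = τ/I = 24.1/3.878 = 6.214 rad/s².
ω = ω₀ + αt = 0 + (6.214)(12.9) = 80.16 rad/s.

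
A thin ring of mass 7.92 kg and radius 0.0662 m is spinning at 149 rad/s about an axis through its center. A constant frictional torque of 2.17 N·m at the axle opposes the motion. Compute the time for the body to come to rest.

I = MR² = (7.92)(0.0662)² = 0.03471 kg·m².
The net torque has magnitude 2.17 N·m, opposing ω.
|α| = τ/I = 2.170/0.03471 = 62.52 rad/s² (deceleration).
0 = ω₀ − |α|t ⇒ t = ω₀/|α| = 149/62.52 = 2.383 s.

t ≈ 2.38 s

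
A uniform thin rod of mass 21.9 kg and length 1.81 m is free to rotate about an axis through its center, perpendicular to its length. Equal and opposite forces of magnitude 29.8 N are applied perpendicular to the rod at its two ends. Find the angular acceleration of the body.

α ≈ 9.02 rad/s²

I = (1/12)ML² = (1/12)(21.9)(1.81)² = 5.979 kg·m².
The couple gives τ = F·(L/2) + F·(L/2) = F L = (29.8)(1.81) = 53.94 N·m.
From τ = Iα: α = 53.94/5.979 = 9.021 rad/s².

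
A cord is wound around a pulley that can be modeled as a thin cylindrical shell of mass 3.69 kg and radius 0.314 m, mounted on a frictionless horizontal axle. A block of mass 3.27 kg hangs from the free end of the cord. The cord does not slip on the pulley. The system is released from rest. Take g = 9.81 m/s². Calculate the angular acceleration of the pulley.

α ≈ 14.7 rad/s²

I = MR² = (3.69)(0.314)² = 0.3638 kg·m².
Block: mg − T = ma. Pulley: TR = Iα. No-slip: a = αR, so T = (I/R²)a = 3.690·a.
Then mg = (m + 3.690)a, so a = (3.27)(9.81)/(3.27 + 3.690) = 4.609 m/s².
α = a/R = 4.609/0.314 = 14.68 rad/s².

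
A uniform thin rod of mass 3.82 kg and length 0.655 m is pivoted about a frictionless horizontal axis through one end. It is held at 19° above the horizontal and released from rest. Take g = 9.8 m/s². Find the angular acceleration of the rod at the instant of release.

α ≈ 21.2 rad/s²

About the pivot, I = (1/3)ML² = (1/3)(3.82)(0.655)² = 0.5463 kg·m².
The weight acts at the center, a distance L/2 = 0.3275 m from the pivot; τ = Mg(L/2) cos 19° = 11.59 N·m.
α = τ/I = 11.59/0.5463 = 21.22 rad/s².
(Equivalently α = (3g/(2L)) cos 19° = 21.22 rad/s².)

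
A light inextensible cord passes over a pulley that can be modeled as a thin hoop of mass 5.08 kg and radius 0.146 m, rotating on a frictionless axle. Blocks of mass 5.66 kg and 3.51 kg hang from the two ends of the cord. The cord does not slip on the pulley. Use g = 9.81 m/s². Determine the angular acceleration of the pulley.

I = MR² = (5.08)(0.146)² = 0.1083 kg·m².
Heavier block: m₁g − T₁ = m₁a. Lighter block: T₂ − m₂g = m₂a.
Pulley: (T₁ − T₂)R = Iα = I(a/R), so T₁ − T₂ = (I/R²)a = 1·M_p a = 5.080·a.
Adding the three: (m₁ − m₂)g = (m₁ + m₂ + 5.080)a, so a = (5.66 − 3.51)(9.81)/(5.66 + 3.51 + 5.080) = 1.480 m/s².
α = a/R = 1.480/0.146 = 10.14 rad/s².

α ≈ 10.1 rad/s²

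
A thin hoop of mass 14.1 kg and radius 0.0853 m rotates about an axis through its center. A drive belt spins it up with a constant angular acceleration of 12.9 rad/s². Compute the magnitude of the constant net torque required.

τ ≈ 1.32 N·m

I = MR² = (14.1)(0.0853)² = 0.1026 kg·m².
τ = Iα = (0.1026)(12.90) = 1.323 N·m.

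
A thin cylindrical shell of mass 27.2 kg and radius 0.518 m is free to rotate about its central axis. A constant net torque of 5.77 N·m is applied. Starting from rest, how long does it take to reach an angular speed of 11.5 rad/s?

t ≈ 14.5 s

I = MR² = (27.2)(0.518)² = 7.298 kg·m².
α = τ/I = 5.77/7.298 = 0.7906 rad/s².
ω = αt ⇒ t = ω/α = 11.5/0.7906 = 14.55 s.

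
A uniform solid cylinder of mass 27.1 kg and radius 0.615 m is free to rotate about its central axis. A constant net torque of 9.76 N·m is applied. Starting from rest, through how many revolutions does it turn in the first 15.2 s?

I = ½MR² = (1/2)(27.1)(0.615)² = 5.125 kg·m².
α = τ/I = 9.76/5.125 = 1.904 rad/s².
θ = ½αt² = ½(1.904)(15.2)² = 220.0 rad.
Revolutions = θ/(2π) = 35.01.

≈ 35.0 revolutions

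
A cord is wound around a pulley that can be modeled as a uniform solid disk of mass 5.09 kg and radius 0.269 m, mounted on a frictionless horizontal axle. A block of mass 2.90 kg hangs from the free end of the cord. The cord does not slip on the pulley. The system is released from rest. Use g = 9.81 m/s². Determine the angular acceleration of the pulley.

I = ½MR² = (1/2)(5.09)(0.269)² = 0.1842 kg·m².
Block: mg − T = ma. Pulley: TR = Iα. No-slip: a = αR, so T = (I/R²)a = 2.545·a.
Then mg = (m + 2.545)a, so a = (2.90)(9.81)/(2.90 + 2.545) = 5.225 m/s².
α = a/R = 5.225/0.269 = 19.42 rad/s².

α ≈ 19.4 rad/s²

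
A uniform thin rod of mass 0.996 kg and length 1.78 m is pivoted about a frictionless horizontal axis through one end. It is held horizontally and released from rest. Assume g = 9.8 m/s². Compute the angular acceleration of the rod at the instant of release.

α ≈ 8.26 rad/s²

About the pivot, I = (1/3)ML² = (1/3)(0.996)(1.78)² = 1.052 kg·m².
The weight acts at the center, a distance L/2 = 0.8900 m from the pivot; τ = Mg(L/2) = 8.687 N·m.
α = τ/I = 8.687/1.052 = 8.258 rad/s².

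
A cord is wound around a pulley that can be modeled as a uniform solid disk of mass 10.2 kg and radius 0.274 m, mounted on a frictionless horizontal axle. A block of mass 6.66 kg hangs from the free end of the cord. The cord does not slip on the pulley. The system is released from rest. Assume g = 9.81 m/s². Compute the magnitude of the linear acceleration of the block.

a ≈ 5.56 m/s²

I = ½MR² = (1/2)(10.2)(0.274)² = 0.3829 kg·m².
Block: mg − T = ma. Pulley: TR = Iα. No-slip: a = αR, so T = (I/R²)a = 5.100·a.
Then mg = (m + 5.100)a, so a = (6.66)(9.81)/(6.66 + 5.100) = 5.556 m/s².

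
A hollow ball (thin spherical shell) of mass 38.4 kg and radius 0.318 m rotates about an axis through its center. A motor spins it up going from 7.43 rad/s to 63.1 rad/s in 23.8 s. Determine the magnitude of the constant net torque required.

I = (2/3)MR² = (2/3)(38.4)(0.318)² = 2.589 kg·m².
α = Δω/Δt = (63.1 − 7.43)/23.8 = 2.339 rad/s².
τ = Iα = (2.589)(2.339) = 6.055 N·m.

τ ≈ 6.06 N·m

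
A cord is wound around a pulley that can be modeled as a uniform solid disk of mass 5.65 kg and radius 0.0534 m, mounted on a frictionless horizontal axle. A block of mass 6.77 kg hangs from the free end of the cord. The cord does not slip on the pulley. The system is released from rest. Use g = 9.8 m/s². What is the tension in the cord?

T ≈ 19.5 N

I = ½MR² = (1/2)(5.65)(0.0534)² = 0.008056 kg·m².
Block: mg − T = ma. Pulley: TR = Iα. No-slip: a = αR, so T = (I/R²)a = 2.825·a.
Then mg = (m + 2.825)a, so a = (6.77)(9.8)/(6.77 + 2.825) = 6.915 m/s².
T = 2.825·a = 19.53 N.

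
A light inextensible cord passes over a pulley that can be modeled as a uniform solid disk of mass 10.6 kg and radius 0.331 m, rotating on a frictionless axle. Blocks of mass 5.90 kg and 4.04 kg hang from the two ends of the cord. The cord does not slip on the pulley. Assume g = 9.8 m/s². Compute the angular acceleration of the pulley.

I = ½MR² = (1/2)(10.6)(0.331)² = 0.5807 kg·m².
Heavier block: m₁g − T₁ = m₁a. Lighter block: T₂ − m₂g = m₂a.
Pulley: (T₁ − T₂)R = Iα = I(a/R), so T₁ − T₂ = (I/R²)a = (1/2)M_p a = 5.300·a.
Adding the three: (m₁ − m₂)g = (m₁ + m₂ + 5.300)a, so a = (5.90 − 4.04)(9.8)/(5.90 + 4.04 + 5.300) = 1.196 m/s².
α = a/R = 1.196/0.331 = 3.613 rad/s².

α ≈ 3.61 rad/s²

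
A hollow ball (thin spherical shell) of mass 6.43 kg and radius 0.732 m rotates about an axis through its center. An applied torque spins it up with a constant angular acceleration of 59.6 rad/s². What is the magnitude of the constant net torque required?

I = (2/3)MR² = (2/3)(6.43)(0.732)² = 2.297 kg·m².
τ = Iα = (2.297)(59.60) = 136.9 N·m.

τ ≈ 137 N·m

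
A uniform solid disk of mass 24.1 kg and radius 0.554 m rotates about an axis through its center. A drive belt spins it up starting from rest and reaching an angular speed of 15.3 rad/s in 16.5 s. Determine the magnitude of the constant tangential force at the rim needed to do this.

I = ½MR² = (1/2)(24.1)(0.554)² = 3.698 kg·m².
α = Δω/Δt = (15.3 − 0)/16.5 = 0.9273 rad/s².
The required torque is τ = Iα = (3.698)(0.9273) = 3.429 N·m.
A tangential force at the rim gives τ = FR, so F = τ/R = 3.429/0.554 = 6.190 N.

F ≈ 6.19 N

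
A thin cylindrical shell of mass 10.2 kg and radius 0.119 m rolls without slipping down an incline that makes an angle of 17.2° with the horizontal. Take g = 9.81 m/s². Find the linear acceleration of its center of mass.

a ≈ 1.45 m/s²

Translation along the incline: Mg sinθ − f = Ma.
Rotation about the center: fR = Iα with I = MR². No-slip gives a = αR, so f = (I/R²)a = M a.
Substituting: Mg sinθ = (1 + 1.000)Ma, so a = g sinθ/(1 + 1.000) = (9.81) sin 17.2° / 2.000 = 1.450 m/s².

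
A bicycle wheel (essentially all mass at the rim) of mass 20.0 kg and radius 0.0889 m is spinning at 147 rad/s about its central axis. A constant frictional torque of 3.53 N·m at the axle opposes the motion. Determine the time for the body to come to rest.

t ≈ 6.58 s

I = MR² = (20.0)(0.0889)² = 0.1581 kg·m².
The net torque has magnitude 3.53 N·m, opposing ω.
|α| = τ/I = 3.530/0.1581 = 22.33 rad/s² (deceleration).
0 = ω₀ − |α|t ⇒ t = ω₀/|α| = 147/22.33 = 6.582 s.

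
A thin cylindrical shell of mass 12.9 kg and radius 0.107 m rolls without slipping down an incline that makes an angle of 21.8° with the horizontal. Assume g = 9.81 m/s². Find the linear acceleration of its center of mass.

Translation along the incline: Mg sinθ − f = Ma.
Rotation about the center: fR = Iα with I = MR². No-slip gives a = αR, so f = (I/R²)a = M a.
Substituting: Mg sinθ = (1 + 1.000)Ma, so a = g sinθ/(1 + 1.000) = (9.81) sin 21.8° / 2.000 = 1.822 m/s².

a ≈ 1.82 m/s²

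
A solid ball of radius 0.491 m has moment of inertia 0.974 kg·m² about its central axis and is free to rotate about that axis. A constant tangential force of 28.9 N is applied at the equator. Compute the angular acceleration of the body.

α ≈ 14.6 rad/s²

τ = F R = (28.9)(0.491) = 14.19 N·m.
From τ = Iα: α = 14.19/0.9740 = 14.57 rad/s².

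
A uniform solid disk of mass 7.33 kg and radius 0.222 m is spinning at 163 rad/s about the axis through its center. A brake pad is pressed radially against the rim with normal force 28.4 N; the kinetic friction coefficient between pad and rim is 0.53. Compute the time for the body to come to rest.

t ≈ 8.81 s

I = ½MR² = (1/2)(7.33)(0.222)² = 0.1806 kg·m².
Friction force f = μN = (0.53)(28.4) = 15.05 N at the rim; torque magnitude τ = fR = 3.342 N·m, opposing ω.
|α| = τ/I = 3.342/0.1806 = 18.50 rad/s² (deceleration).
0 = ω₀ − |α|t ⇒ t = ω₀/|α| = 163/18.50 = 8.811 s.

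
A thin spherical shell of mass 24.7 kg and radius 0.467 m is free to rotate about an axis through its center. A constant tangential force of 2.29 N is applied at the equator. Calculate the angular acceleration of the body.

α ≈ 0.298 rad/s²

I = (2/3)MR² = (2/3)(24.7)(0.467)² = 3.591 kg·m².
τ = F R = (2.29)(0.467) = 1.069 N·m.
Newton's second law for rotation, τ = Iα, gives α = τ/I = 1.069/3.591 = 0.2978 rad/s².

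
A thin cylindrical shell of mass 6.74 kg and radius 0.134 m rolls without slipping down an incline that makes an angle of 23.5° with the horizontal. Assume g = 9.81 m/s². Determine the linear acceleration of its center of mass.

Translation along the incline: Mg sinθ − f = Ma.
Rotation about the center: fR = Iα with I = MR². No-slip gives a = αR, so f = (I/R²)a = M a.
Substituting: Mg sinθ = (1 + 1.000)Ma, so a = g sinθ/(1 + 1.000) = (9.81) sin 23.5° / 2.000 = 1.956 m/s².

a ≈ 1.96 m/s²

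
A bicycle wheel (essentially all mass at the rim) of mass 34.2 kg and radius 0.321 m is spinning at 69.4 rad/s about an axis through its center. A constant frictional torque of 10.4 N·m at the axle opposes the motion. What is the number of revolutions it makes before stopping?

I = MR² = (34.2)(0.321)² = 3.524 kg·m².
The net torque has magnitude 10.4 N·m, opposing ω.
|α| = τ/I = 10.40/3.524 = 2.951 rad/s² (deceleration).
ω² = ω₀² − 2|α|θ with ω = 0 ⇒ θ = ω₀²/(2|α|) = 816.0 rad = 129.9 rev.

≈ 130 revolutions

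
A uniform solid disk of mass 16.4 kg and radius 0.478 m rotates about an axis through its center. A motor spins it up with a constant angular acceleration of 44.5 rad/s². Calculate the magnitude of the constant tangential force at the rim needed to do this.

F ≈ 174 N

I = ½MR² = (1/2)(16.4)(0.478)² = 1.874 kg·m².
The required torque is τ = Iα = (1.874)(44.50) = 83.37 N·m.
A tangential force at the rim gives τ = FR, so F = τ/R = 83.37/0.478 = 174.4 N.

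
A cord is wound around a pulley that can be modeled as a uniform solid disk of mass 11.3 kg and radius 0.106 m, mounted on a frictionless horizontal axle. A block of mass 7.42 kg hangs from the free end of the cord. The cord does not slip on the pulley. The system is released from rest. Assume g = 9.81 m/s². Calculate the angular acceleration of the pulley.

α ≈ 52.5 rad/s²

I = ½MR² = (1/2)(11.3)(0.106)² = 0.06348 kg·m².
Block: mg − T = ma. Pulley: TR = Iα. No-slip: a = αR, so T = (I/R²)a = 5.650·a.
Then mg = (m + 5.650)a, so a = (7.42)(9.81)/(7.42 + 5.650) = 5.569 m/s².
α = a/R = 5.569/0.106 = 52.54 rad/s².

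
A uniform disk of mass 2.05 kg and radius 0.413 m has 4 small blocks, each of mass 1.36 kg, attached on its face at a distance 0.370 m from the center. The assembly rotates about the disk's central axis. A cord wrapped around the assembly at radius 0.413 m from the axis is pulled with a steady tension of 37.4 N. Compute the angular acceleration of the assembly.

I_disk = ½MR² = ½(2.05)(0.413)² = 0.1748 kg·m².
I_blocks = 4·m·r² = 4(1.36)(0.370)² = 0.7447 kg·m².
Total I = 0.9196 kg·m².
τ = F r = (37.4)(0.413) = 15.45 N·m.
α = τ/I = 15.45/0.9196 = 16.80 rad/s².

α ≈ 16.8 rad/s²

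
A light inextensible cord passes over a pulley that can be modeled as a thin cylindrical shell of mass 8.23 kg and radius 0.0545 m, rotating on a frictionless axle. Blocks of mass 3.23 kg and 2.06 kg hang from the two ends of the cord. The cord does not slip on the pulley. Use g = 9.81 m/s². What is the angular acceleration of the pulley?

I = MR² = (8.23)(0.0545)² = 0.02445 kg·m².
Heavier block: m₁g − T₁ = m₁a. Lighter block: T₂ − m₂g = m₂a.
Pulley: (T₁ − T₂)R = Iα = I(a/R), so T₁ − T₂ = (I/R²)a = 1·M_p a = 8.230·a.
Adding the three: (m₁ − m₂)g = (m₁ + m₂ + 8.230)a, so a = (3.23 − 2.06)(9.81)/(3.23 + 2.06 + 8.230) = 0.8489 m/s².
α = a/R = 0.8489/0.0545 = 15.58 rad/s².

α ≈ 15.6 rad/s²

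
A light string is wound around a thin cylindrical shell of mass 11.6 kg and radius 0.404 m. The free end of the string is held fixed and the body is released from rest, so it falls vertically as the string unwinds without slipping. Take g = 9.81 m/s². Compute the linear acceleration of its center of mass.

Translation: Mg − T = Ma. Rotation about the center: TR = Iα with I = MR².
With a = αR: T = (I/R²)a = M a, so Mg = (1 + 1.000)Ma.
a = g/(1 + 1.000) = 9.81/2.000 = 4.905 m/s².

a ≈ 4.91 m/s²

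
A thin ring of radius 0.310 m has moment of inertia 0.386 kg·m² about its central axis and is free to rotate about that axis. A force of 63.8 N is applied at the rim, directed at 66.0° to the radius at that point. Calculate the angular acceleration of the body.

Only the tangential component produces torque: τ = F R sinθ = (63.8)(0.310) sin 66.0° = 18.07 N·m.
Newton's second law for rotation, τ = Iα, gives α = τ/I = 18.07/0.3860 = 46.81 rad/s².

α ≈ 46.8 rad/s²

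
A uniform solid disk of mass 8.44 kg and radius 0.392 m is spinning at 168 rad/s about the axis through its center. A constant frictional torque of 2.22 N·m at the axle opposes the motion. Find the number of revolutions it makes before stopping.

≈ 656 revolutions

I = ½MR² = (1/2)(8.44)(0.392)² = 0.6485 kg·m².
The net torque has magnitude 2.22 N·m, opposing ω.
|α| = τ/I = 2.220/0.6485 = 3.423 rad/s² (deceleration).
ω² = ω₀² − 2|α|θ with ω = 0 ⇒ θ = ω₀²/(2|α|) = 4122 rad = 656.1 rev.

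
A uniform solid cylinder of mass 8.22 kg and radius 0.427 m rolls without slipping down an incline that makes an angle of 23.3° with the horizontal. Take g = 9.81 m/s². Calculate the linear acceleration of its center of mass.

a ≈ 2.59 m/s²

Translation along the incline: Mg sinθ − f = Ma.
Rotation about the center: fR = Iα with I = ½MR². No-slip gives a = αR, so f = (I/R²)a = (1/2)M a.
Substituting: Mg sinθ = (1 + 0.5000)Ma, so a = g sinθ/(1 + 0.5000) = (9.81) sin 23.3° / 1.500 = 2.587 m/s².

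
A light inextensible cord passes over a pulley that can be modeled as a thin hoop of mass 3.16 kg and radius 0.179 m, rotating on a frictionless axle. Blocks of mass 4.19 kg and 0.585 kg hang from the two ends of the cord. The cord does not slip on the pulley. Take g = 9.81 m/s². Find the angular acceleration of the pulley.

α ≈ 24.9 rad/s²

I = MR² = (3.16)(0.179)² = 0.1012 kg·m².
Heavier block: m₁g − T₁ = m₁a. Lighter block: T₂ − m₂g = m₂a.
Pulley: (T₁ − T₂)R = Iα = I(a/R), so T₁ − T₂ = (I/R²)a = 1·M_p a = 3.160·a.
Adding the three: (m₁ − m₂)g = (m₁ + m₂ + 3.160)a, so a = (4.19 − 0.585)(9.81)/(4.19 + 0.585 + 3.160) = 4.457 m/s².
α = a/R = 4.457/0.179 = 24.90 rad/s².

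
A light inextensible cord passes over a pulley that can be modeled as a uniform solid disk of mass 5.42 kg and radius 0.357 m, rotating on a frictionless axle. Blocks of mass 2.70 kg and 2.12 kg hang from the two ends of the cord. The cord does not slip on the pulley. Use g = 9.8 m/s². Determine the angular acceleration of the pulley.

α ≈ 2.11 rad/s²

I = ½MR² = (1/2)(5.42)(0.357)² = 0.3454 kg·m².
Heavier block: m₁g − T₁ = m₁a. Lighter block: T₂ − m₂g = m₂a.
Pulley: (T₁ − T₂)R = Iα = I(a/R), so T₁ − T₂ = (I/R²)a = (1/2)M_p a = 2.710·a.
Adding the three: (m₁ − m₂)g = (m₁ + m₂ + 2.710)a, so a = (2.70 − 2.12)(9.8)/(2.70 + 2.12 + 2.710) = 0.7548 m/s².
α = a/R = 0.7548/0.357 = 2.114 rad/s².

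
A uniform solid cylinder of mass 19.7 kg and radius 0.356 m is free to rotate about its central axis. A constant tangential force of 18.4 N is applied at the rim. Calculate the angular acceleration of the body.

I = ½MR² = (1/2)(19.7)(0.356)² = 1.248 kg·m².
τ = F R = (18.4)(0.356) = 6.550 N·m.
From τ = Iα: α = 6.550/1.248 = 5.247 rad/s².

α ≈ 5.25 rad/s²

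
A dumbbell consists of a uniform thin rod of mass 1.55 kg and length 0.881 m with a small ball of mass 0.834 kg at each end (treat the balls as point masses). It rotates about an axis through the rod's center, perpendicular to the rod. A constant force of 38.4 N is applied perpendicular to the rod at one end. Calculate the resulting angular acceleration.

α ≈ 39.9 rad/s²

I_rod = (1/12)ML² = (1/12)(1.55)(0.881)² = 0.1003 kg·m².
I_balls = 2·m·(L/2)² = 2(0.834)(0.4405)² = 0.3237 kg·m².
Total I = 0.4239 kg·m².
τ = F·(L/2) = (38.4)(0.441) = 16.92 N·m.
α = τ/I = 16.92/0.4239 = 39.90 rad/s².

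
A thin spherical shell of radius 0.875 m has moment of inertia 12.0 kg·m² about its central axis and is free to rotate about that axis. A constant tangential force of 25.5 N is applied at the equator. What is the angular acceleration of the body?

α ≈ 1.86 rad/s²

τ = F R = (25.5)(0.875) = 22.31 N·m.
From τ = Iα: α = 22.31/12.00 = 1.859 rad/s².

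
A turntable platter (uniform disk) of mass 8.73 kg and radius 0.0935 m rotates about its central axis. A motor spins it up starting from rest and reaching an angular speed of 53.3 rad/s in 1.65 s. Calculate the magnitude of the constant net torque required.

I = ½MR² = (1/2)(8.73)(0.0935)² = 0.03816 kg·m².
α = Δω/Δt = (53.3 − 0)/1.65 = 32.30 rad/s².
τ = Iα = (0.03816)(32.30) = 1.233 N·m.

τ ≈ 1.23 N·m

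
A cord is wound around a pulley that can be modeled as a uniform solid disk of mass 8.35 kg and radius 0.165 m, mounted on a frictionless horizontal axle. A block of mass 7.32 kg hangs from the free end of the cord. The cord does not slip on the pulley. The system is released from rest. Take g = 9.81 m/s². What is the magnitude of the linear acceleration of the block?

a ≈ 6.25 m/s²

I = ½MR² = (1/2)(8.35)(0.165)² = 0.1137 kg·m².
Block: mg − T = ma. Pulley: TR = Iα. No-slip: a = αR, so T = (I/R²)a = 4.175·a.
Then mg = (m + 4.175)a, so a = (7.32)(9.81)/(7.32 + 4.175) = 6.247 m/s².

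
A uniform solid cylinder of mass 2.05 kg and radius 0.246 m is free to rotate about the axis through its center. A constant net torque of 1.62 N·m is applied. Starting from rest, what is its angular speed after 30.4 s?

ω ≈ 794 rad/s

I = ½MR² = (1/2)(2.05)(0.246)² = 0.06203 kg·m².
α = τ/I = 1.62/0.06203 = 26.12 rad/s².
ω = ω₀ + αt = 0 + (26.12)(30.4) = 794.0 rad/s.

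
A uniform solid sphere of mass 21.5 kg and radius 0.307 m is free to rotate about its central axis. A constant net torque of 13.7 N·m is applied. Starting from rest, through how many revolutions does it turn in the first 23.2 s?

I = (2/5)MR² = (2/5)(21.5)(0.307)² = 0.8105 kg·m².
α = τ/I = 13.7/0.8105 = 16.90 rad/s².
θ = ½αt² = ½(16.90)(23.2)² = 4549 rad.
Revolutions = θ/(2π) = 724.0.

≈ 724 revolutions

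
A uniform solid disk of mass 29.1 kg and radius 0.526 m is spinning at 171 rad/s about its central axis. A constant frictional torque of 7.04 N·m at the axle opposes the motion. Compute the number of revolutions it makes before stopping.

≈ 1330 revolutions

I = ½MR² = (1/2)(29.1)(0.526)² = 4.026 kg·m².
The net torque has magnitude 7.04 N·m, opposing ω.
|α| = τ/I = 7.040/4.026 = 1.749 rad/s² (deceleration).
ω² = ω₀² − 2|α|θ with ω = 0 ⇒ θ = ω₀²/(2|α|) = 8360 rad = 1331 rev.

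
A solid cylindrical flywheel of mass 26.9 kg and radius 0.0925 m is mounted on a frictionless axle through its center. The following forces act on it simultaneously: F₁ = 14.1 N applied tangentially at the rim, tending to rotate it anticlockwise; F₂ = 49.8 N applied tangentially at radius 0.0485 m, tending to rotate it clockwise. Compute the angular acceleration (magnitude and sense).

α ≈ 9.65 rad/s², clockwise

I = ½MR² = (1/2)(26.9)(0.0925)² = 0.1151 kg·m².
Taking anticlockwise as positive: τ₁ = +(14.1)(0.0925) = +1.304 N·m; τ₂ = −(49.8)(0.0485) = −2.415 N·m.
Net torque τ = -1.111 N·m.
α = τ/I = -1.111/0.1151 = -9.654 rad/s².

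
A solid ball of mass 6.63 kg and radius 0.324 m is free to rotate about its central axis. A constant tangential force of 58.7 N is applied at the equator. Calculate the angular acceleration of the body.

α ≈ 68.3 rad/s²

I = (2/5)MR² = (2/5)(6.63)(0.324)² = 0.2784 kg·m².
τ = F R = (58.7)(0.324) = 19.02 N·m.
From τ = Iα: α = 19.02/0.2784 = 68.32 rad/s².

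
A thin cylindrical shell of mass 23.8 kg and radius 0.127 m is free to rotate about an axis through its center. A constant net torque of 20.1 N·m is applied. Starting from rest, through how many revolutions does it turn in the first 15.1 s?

I = MR² = (23.8)(0.127)² = 0.3839 kg·m².
α = τ/I = 20.1/0.3839 = 52.36 rad/s².
θ = ½αt² = ½(52.36)(15.1)² = 5969 rad.
Revolutions = θ/(2π) = 950.1.

≈ 950 revolutions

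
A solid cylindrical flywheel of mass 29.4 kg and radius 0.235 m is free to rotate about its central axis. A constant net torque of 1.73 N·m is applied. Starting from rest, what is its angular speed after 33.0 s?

ω ≈ 70.3 rad/s

I = ½MR² = (1/2)(29.4)(0.235)² = 0.8118 kg·m².
α = τ/I = 1.73/0.8118 = 2.131 rad/s².
ω = ω₀ + αt = 0 + (2.131)(33.0) = 70.32 rad/s.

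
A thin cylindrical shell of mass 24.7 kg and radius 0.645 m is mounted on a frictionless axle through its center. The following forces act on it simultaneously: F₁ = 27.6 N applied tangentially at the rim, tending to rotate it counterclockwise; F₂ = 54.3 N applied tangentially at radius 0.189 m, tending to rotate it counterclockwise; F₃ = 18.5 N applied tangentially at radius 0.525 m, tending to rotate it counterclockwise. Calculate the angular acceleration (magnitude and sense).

α ≈ 3.68 rad/s², counterclockwise

I = MR² = (24.7)(0.645)² = 10.28 kg·m².
Taking counterclockwise as positive: τ₁ = +(27.6)(0.645) = +17.80 N·m; τ₂ = +(54.3)(0.189) = +10.26 N·m; τ₃ = +(18.5)(0.525) = +9.713 N·m.
Net torque τ = 37.78 N·m.
α = τ/I = 37.78/10.28 = 3.676 rad/s².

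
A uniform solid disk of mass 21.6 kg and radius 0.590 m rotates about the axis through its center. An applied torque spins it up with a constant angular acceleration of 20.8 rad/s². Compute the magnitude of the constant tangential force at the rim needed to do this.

I = ½MR² = (1/2)(21.6)(0.590)² = 3.759 kg·m².
The required torque is τ = Iα = (3.759)(20.80) = 78.20 N·m.
A tangential force at the rim gives τ = FR, so F = τ/R = 78.20/0.590 = 132.5 N.

F ≈ 133 N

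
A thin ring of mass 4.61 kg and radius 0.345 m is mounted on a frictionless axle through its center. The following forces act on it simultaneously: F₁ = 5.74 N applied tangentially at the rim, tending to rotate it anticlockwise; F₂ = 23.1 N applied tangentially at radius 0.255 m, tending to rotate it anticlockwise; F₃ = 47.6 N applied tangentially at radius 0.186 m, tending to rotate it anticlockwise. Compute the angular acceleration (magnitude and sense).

α ≈ 30.5 rad/s², anticlockwise

I = MR² = (4.61)(0.345)² = 0.5487 kg·m².
Taking anticlockwise as positive: τ₁ = +(5.74)(0.345) = +1.980 N·m; τ₂ = +(23.1)(0.255) = +5.891 N·m; τ₃ = +(47.6)(0.186) = +8.854 N·m.
Net torque τ = 16.72 N·m.
α = τ/I = 16.72/0.5487 = 30.48 rad/s².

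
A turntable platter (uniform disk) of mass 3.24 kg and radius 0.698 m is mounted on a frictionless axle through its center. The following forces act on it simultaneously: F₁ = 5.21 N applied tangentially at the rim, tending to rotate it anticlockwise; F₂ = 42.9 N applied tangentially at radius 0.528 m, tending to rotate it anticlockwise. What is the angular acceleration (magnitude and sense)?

I = ½MR² = (1/2)(3.24)(0.698)² = 0.7893 kg·m².
Taking anticlockwise as positive: τ₁ = +(5.21)(0.698) = +3.637 N·m; τ₂ = +(42.9)(0.528) = +22.65 N·m.
Net torque τ = 26.29 N·m.
α = τ/I = 26.29/0.7893 = 33.31 rad/s².

α ≈ 33.3 rad/s², anticlockwise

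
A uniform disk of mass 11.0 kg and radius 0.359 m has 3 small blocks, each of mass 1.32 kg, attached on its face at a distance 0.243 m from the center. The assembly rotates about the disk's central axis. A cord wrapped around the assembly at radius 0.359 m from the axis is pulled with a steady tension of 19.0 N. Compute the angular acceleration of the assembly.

I_disk = ½MR² = ½(11.0)(0.359)² = 0.7088 kg·m².
I_blocks = 3·m·r² = 3(1.32)(0.243)² = 0.2338 kg·m².
Total I = 0.9427 kg·m².
τ = F r = (19.0)(0.359) = 6.821 N·m.
α = τ/I = 6.821/0.9427 = 7.236 rad/s².

α ≈ 7.24 rad/s²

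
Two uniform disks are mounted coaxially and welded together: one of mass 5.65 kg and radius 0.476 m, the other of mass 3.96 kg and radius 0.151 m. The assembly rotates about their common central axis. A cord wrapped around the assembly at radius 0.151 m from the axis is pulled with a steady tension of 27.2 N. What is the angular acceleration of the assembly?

α ≈ 5.99 rad/s²

I = ½M₁R₁² + ½M₂R₂² = ½(5.65)(0.476)² + ½(3.96)(0.151)² = 0.6852 kg·m².
τ = F r = (27.2)(0.151) = 4.107 N·m.
α = τ/I = 4.107/0.6852 = 5.994 rad/s².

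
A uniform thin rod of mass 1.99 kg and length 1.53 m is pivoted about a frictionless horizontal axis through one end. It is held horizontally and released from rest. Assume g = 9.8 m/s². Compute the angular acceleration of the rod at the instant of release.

About the pivot, I = (1/3)ML² = (1/3)(1.99)(1.53)² = 1.553 kg·m².
The weight acts at the center, a distance L/2 = 0.7650 m from the pivot; τ = Mg(L/2) = 14.92 N·m.
α = τ/I = 14.92/1.553 = 9.608 rad/s².

α ≈ 9.61 rad/s²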